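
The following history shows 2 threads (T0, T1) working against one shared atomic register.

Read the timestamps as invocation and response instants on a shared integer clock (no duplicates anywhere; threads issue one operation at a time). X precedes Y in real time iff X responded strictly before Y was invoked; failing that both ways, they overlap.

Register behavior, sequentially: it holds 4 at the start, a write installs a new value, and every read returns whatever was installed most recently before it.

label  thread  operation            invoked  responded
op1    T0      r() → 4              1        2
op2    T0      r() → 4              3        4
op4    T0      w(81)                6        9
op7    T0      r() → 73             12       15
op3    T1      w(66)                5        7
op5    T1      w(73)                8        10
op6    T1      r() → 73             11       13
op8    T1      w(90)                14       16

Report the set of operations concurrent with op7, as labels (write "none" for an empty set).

op7 runs from 12 to 15; window-overlapping ops are concurrent
op1 [1,2]: before
op2 [3,4]: before
op3 [5,7]: before
op4 [6,9]: before
op5 [8,10]: before
op6 [11,13]: concurrent
op8 [14,16]: concurrent

op6, op8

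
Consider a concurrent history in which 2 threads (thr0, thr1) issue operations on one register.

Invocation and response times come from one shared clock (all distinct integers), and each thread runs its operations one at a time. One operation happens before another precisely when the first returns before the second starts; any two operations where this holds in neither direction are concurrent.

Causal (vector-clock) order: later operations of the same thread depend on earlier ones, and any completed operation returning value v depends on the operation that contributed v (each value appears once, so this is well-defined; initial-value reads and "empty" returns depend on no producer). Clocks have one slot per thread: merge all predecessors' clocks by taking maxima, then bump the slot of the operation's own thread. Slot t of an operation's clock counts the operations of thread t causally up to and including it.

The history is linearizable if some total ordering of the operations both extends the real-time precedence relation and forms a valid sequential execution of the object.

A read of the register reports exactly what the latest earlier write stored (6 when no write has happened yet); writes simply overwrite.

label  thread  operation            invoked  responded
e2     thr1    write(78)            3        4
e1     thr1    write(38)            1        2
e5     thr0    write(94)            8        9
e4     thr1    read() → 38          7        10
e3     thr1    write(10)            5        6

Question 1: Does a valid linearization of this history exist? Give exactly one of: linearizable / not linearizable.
the violation lands at event 10, e4's response at time 10: events 1..9 linearize, events 1..10 do not
the 5 completed operations admit 2 real-time orders; each fails the register replay
sample order e1, e2, e3, e4, e5 stalls at step 4 — e4 read() → 38 has no legal effect
sample order e1, e2, e3, e5, e4 stalls at step 5 — e4 read() → 38 has no legal effect

not linearizable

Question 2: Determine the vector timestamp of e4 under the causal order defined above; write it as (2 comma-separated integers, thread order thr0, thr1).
Answer: (0, 4)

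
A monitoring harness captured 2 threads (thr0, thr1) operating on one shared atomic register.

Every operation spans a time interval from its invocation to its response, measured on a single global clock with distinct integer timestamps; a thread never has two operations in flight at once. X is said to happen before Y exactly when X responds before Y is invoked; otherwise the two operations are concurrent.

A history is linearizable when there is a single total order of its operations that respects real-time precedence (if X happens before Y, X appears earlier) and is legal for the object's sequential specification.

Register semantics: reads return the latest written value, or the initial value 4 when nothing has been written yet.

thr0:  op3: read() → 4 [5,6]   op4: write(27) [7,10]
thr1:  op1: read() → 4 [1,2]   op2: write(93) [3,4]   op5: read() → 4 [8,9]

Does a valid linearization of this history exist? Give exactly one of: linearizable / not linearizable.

cut after 5 events: linearizable; cut after 6 events (op3 responds, time 6): not linearizable
the completed operations (3 total) allow one real-time order; the atomic register replay rejects it
one such order, op1, op2, op3, breaks at step 3 where op3 read() → 4 is illegal

not linearizable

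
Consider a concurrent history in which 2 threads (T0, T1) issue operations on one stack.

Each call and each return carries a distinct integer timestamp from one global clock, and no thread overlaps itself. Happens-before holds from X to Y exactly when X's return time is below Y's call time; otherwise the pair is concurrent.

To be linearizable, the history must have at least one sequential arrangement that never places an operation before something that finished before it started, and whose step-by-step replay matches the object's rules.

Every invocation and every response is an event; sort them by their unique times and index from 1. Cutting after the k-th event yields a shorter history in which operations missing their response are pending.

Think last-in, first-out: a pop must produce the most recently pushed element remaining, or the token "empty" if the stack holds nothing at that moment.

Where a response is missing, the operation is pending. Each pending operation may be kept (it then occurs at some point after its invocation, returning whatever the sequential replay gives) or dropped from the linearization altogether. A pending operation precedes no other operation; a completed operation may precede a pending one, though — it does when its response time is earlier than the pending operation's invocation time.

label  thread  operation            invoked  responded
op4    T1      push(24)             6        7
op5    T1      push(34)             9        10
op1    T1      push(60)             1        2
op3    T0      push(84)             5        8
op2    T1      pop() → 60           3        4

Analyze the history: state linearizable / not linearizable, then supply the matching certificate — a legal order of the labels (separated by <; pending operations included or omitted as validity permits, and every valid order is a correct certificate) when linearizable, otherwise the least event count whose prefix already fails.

linearizable — witness: op1 < op2 < op3 < op4 < op5

1. op1 push(60), leaving stack <60>
2. op2 pop() → 60, leaving stack <>
3. op3 push(84), leaving stack <84>
4. op4 push(24), leaving stack <84,24>
5. op5 push(34), leaving stack <84,24,34>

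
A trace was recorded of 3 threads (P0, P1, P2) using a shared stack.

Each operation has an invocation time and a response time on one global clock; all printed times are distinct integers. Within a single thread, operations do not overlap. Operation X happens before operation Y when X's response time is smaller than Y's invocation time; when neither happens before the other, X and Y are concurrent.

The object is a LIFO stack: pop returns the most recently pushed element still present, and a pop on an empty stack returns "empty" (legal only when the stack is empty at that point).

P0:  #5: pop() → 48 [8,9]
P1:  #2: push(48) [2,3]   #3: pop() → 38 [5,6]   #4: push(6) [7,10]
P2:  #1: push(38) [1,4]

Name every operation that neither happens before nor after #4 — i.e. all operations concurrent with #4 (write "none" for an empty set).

#4 spans [7,10]: anything still running between times 7 and 10 counts as concurrent
#1 [1,4]: before
#2 [2,3]: before
#3 [5,6]: before
#5 [8,9]: concurrent

#5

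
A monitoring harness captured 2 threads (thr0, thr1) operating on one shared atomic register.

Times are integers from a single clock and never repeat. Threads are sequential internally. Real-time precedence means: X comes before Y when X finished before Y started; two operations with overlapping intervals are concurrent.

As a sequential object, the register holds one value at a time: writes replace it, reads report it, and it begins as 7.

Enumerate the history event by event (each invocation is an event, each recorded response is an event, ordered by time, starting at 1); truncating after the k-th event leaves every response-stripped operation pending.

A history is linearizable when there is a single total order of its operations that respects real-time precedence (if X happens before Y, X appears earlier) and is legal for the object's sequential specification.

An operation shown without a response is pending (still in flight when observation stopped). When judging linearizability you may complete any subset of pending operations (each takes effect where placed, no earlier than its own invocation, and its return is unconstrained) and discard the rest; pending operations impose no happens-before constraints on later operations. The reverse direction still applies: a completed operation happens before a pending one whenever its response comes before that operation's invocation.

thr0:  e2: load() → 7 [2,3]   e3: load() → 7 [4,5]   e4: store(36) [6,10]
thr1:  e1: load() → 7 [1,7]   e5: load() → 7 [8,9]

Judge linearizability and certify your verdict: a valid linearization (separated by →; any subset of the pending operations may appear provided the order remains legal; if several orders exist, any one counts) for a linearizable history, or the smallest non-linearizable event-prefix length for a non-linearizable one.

linearizable — witness: e1 → e2 → e3 → e5 → e4

step 1: e1 load() → 7 — value 7
step 2: e2 load() → 7 — value 7
step 3: e3 load() → 7 — value 7
step 4: e5 load() → 7 — value 7
step 5: e4 store(36) — value 36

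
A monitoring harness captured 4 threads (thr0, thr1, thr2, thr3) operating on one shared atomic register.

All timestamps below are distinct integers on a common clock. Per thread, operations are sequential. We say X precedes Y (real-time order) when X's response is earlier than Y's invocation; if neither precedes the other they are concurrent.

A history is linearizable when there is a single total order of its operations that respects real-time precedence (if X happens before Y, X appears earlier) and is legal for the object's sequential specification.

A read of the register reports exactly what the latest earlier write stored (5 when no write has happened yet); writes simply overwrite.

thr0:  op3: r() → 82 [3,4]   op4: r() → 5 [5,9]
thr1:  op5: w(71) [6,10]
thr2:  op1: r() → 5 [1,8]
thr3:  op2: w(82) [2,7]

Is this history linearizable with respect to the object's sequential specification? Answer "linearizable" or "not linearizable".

prefix check: 1..8 passes, 1..9 fails once op4's time-9 response joins
the 4 completed operations admit 12 real-time orders; each fails the atomic register replay
completion choices over the 1 pending operation (op5) were checked; none helps
sample order op1, op2, op3, op4 (pending dropped) stalls at step 4 — op4 r() → 5 has no legal effect
sample order op1, op3, op2, op4 (pending dropped) stalls at step 2 — op3 r() → 82 has no legal effect

not linearizable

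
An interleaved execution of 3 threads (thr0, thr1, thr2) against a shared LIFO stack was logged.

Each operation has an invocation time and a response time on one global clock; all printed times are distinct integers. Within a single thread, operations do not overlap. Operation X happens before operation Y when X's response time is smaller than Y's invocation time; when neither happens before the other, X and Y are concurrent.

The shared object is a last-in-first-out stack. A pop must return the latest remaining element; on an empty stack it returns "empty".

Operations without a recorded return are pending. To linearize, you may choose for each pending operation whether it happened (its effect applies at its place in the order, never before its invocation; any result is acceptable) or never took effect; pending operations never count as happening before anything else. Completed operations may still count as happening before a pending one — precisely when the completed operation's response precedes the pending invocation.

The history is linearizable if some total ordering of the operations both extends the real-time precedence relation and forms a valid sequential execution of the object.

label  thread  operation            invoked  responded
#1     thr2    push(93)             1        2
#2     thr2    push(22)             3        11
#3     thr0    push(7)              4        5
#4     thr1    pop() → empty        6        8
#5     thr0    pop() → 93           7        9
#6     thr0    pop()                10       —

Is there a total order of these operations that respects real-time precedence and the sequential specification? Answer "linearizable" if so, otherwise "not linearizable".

already the first 8 events (up to #4's response at time 8) admit no linearization; the first 7 still do
one real-time candidate order over the 3 completed operations — the LIFO stack replay rejects it
no escape via the 2 pending operations (#2, #5): every completion choice fails
one such order, #1, #3, #4 (pending dropped), breaks at step 3 where #4 pop() → empty is illegal

not linearizable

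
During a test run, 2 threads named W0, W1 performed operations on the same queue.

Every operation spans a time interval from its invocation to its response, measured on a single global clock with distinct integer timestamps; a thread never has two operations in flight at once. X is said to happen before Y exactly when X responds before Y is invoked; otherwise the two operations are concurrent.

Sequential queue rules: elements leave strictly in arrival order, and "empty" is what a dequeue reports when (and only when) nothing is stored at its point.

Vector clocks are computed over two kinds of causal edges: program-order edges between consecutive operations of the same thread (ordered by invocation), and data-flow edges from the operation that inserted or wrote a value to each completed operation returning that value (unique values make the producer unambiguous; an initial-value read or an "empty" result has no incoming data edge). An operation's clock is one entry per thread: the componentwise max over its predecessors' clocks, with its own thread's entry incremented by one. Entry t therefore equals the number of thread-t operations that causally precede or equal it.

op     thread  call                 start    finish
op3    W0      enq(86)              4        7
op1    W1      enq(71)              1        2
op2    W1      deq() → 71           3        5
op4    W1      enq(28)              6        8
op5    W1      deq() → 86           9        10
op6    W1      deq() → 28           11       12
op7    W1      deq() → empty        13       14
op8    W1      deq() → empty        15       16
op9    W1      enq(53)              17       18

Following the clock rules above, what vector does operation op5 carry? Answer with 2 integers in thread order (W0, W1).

(1, 4)

no predecessors for op1 (invoked 1): W1 increments from zero → (0, 1)
no predecessors for op3 (invoked 4): W0 increments from zero → (1, 0)
VC(op2, invoked at 3): max of VC(op1)=(0, 1), then +1 on thread W1 → (0, 2)
VC(op4, invoked at 6): max of VC(op2)=(0, 2), then +1 on thread W1 → (0, 3)
VC(op5, invoked at 9): max of VC(op3)=(1, 0), VC(op4)=(0, 3), then +1 on thread W1 → (1, 4)
VC(op6, invoked at 11): max of VC(op4)=(0, 3), VC(op5)=(1, 4), then +1 on thread W1 → (1, 5)
VC(op7, invoked at 13): max of VC(op6)=(1, 5), then +1 on thread W1 → (1, 6)
VC(op8, invoked at 15): max of VC(op7)=(1, 6), then +1 on thread W1 → (1, 7)
VC(op9, invoked at 17): max of VC(op8)=(1, 7), then +1 on thread W1 → (1, 8)
target: VC(op5) = (1, 4)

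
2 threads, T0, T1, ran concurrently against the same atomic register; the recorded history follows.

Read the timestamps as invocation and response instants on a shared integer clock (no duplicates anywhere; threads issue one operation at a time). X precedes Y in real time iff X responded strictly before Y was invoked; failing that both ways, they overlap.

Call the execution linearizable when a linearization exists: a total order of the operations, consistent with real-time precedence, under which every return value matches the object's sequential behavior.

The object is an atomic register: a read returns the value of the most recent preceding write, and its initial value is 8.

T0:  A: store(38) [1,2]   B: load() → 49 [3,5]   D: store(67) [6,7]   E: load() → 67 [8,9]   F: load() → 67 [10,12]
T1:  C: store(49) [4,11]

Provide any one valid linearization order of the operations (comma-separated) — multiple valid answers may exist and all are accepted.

A, C, B, D, E, F

step 1: A store(38) — value 38
step 2: C store(49) — value 49
step 3: B load() → 49 — value 49
step 4: D store(67) — value 67
step 5: E load() → 67 — value 67
step 6: F load() → 67 — value 67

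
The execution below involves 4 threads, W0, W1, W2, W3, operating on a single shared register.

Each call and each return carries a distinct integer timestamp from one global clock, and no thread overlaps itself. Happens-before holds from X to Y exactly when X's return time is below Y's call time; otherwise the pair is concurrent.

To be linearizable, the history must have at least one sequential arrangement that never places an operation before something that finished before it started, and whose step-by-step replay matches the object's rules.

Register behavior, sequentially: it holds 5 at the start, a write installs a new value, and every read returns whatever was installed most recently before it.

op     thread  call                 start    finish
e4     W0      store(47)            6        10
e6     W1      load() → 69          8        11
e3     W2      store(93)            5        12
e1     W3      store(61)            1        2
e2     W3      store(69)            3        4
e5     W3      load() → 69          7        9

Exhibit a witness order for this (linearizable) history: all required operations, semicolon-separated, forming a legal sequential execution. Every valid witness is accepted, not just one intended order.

step 1: e1 store(61) — value 61
step 2: e2 store(69) — value 69
step 3: e5 load() → 69 — value 69
step 4: e6 load() → 69 — value 69
step 5: e3 store(93) — value 93
step 6: e4 store(47) — value 47

e1; e2; e5; e6; e3; e4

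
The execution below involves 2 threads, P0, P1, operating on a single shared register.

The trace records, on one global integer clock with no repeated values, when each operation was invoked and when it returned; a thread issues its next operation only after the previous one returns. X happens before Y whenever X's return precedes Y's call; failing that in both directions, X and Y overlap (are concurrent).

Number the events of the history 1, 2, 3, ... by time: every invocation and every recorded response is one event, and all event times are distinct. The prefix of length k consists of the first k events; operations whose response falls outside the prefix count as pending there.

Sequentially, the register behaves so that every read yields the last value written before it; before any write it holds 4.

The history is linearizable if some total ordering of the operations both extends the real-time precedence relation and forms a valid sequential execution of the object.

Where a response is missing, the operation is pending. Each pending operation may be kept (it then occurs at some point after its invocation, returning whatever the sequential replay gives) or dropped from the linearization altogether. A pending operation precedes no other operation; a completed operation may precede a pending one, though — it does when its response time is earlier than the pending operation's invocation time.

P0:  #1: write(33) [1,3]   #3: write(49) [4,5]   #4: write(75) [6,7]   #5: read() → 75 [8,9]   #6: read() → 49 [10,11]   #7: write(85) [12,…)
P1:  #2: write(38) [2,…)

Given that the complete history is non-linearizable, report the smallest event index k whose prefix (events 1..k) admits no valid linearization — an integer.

11

events 1..10 are still linearizable — one witness is #1, #2, #3, #4, #5:
step 1: #1 write(33) — value 33
step 2: #2 write(38) (pending, included) — value 38
step 3: #3 write(49) — value 49
step 4: #4 write(75) — value 75
step 5: #5 read() → 75 — value 75
once event 11 joins (#6's response, time 11), exhaustive search finds no witness
no escape via the 1 pending operation (#2): every completion choice fails
for example #1, #3, #4, #5, #6 (pending dropped) fails at step 5: #6 read() → 49 is not legal there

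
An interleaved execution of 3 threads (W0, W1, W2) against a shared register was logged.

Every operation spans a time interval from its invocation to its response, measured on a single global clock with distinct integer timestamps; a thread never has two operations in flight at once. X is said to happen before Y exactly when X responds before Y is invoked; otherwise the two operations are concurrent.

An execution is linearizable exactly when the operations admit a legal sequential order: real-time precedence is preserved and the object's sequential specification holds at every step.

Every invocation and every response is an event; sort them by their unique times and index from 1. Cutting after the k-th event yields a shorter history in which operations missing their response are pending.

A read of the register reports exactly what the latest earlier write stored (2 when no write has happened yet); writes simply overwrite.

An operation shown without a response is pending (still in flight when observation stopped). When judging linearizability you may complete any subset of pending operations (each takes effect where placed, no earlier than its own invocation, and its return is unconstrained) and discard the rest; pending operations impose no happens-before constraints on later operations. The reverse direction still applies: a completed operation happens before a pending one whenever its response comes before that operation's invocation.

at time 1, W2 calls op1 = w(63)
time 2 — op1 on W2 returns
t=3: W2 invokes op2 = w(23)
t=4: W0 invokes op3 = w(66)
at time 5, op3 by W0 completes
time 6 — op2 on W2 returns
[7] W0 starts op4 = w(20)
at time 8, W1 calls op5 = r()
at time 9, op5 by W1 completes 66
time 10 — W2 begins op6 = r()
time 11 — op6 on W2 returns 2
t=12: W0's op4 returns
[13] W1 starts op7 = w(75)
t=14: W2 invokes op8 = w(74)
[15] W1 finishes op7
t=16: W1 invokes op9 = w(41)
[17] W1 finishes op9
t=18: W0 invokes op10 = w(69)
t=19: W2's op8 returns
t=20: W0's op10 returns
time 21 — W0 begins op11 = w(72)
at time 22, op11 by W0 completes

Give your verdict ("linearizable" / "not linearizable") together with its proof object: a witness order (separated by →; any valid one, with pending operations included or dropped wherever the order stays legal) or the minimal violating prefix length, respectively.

not linearizable — minimal violating prefix: 11 events

events 1..10 are fine; event 11 — the response of op6 at time 11 — makes the prefix non-linearizable
checked exhaustively: 2 real-time-consistent orders of 5 completed operations, zero legal register replays
including or dropping the 1 pending operation (op4) in any combination fails
one such order, op1, op2, op3, op5, op6 (pending dropped), breaks at step 5 where op6 r() → 2 is illegal
one such order, op1, op3, op2, op5, op6 (pending dropped), breaks at step 4 where op5 r() → 66 is illegal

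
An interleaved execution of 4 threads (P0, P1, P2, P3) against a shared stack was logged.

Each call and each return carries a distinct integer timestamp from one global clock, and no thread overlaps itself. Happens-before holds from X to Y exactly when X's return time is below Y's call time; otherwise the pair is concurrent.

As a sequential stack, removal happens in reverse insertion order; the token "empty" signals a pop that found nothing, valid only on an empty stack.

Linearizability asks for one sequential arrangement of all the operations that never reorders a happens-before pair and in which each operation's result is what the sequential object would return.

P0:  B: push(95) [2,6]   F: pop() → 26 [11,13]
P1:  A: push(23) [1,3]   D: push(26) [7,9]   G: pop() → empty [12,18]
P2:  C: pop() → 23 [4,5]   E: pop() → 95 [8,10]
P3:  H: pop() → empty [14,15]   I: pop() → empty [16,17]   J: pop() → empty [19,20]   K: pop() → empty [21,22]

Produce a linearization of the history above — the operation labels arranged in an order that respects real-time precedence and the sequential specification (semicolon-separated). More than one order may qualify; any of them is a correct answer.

A; C; B; E; D; F; G; H; I; J; K

step 1: A push(23) — stack <23>
step 2: C pop() → 23 — stack <>
step 3: B push(95) — stack <95>
step 4: E pop() → 95 — stack <>
step 5: D push(26) — stack <26>
step 6: F pop() → 26 — stack <>
step 7: G pop() → empty — stack <>
step 8: H pop() → empty — stack <>
step 9: I pop() → empty — stack <>
step 10: J pop() → empty — stack <>
step 11: K pop() → empty — stack <>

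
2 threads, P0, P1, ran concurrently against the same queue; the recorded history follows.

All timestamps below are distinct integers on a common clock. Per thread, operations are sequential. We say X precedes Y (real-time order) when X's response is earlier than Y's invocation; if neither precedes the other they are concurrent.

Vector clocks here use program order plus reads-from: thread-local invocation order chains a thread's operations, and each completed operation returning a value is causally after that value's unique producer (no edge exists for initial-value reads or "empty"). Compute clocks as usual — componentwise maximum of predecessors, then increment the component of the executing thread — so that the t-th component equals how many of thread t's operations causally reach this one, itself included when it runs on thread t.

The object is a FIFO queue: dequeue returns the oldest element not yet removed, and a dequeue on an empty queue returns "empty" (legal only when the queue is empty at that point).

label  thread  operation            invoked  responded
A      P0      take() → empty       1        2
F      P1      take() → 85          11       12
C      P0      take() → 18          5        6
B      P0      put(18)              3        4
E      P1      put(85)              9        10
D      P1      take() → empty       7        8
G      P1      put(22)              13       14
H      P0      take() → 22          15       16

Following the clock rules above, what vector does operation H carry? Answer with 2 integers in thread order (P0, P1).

VC(D, invoked at 7): no causal predecessors; +1 on P1 → (0, 1)
VC(A, invoked at 1): no causal predecessors; +1 on P0 → (1, 0)
E, invoked 9, takes VC(D)=(0, 1) under max, adds 1 for P1 → (0, 2)
B, invoked 3, takes VC(A)=(1, 0) under max, adds 1 for P0 → (2, 0)
F, invoked 11, takes VC(E)=(0, 2) under max, adds 1 for P1 → (0, 3)
C, invoked 5, takes VC(B)=(2, 0) under max, adds 1 for P0 → (3, 0)
G, invoked 13, takes VC(F)=(0, 3) under max, adds 1 for P1 → (0, 4)
H, invoked 15, takes VC(C)=(3, 0), VC(G)=(0, 4) under max, adds 1 for P0 → (4, 4)
target: VC(H) = (4, 4)

(4, 4)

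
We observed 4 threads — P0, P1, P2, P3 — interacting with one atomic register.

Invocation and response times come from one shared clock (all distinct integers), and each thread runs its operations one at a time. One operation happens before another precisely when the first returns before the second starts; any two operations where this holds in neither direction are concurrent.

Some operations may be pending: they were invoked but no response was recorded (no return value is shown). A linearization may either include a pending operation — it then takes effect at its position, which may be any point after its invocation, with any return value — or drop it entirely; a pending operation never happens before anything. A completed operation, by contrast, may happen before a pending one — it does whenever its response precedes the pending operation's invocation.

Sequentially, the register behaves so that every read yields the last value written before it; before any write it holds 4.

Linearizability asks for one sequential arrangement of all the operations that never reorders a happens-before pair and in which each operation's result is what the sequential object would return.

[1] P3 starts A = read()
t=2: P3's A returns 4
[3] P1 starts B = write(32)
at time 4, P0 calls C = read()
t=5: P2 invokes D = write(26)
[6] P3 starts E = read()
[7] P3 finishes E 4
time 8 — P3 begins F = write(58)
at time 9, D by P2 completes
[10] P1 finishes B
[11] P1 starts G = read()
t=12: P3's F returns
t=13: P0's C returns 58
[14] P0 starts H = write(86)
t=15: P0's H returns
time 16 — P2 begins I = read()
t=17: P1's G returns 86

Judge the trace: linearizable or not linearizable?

linearizable

a witness: A, E, B, D, F, C, H, G
1. A read() → 4, leaving value 4
2. E read() → 4, leaving value 4
3. B write(32), leaving value 32
4. D write(26), leaving value 26
5. F write(58), leaving value 58
6. C read() → 58, leaving value 58
7. H write(86), leaving value 86
8. G read() → 86, leaving value 86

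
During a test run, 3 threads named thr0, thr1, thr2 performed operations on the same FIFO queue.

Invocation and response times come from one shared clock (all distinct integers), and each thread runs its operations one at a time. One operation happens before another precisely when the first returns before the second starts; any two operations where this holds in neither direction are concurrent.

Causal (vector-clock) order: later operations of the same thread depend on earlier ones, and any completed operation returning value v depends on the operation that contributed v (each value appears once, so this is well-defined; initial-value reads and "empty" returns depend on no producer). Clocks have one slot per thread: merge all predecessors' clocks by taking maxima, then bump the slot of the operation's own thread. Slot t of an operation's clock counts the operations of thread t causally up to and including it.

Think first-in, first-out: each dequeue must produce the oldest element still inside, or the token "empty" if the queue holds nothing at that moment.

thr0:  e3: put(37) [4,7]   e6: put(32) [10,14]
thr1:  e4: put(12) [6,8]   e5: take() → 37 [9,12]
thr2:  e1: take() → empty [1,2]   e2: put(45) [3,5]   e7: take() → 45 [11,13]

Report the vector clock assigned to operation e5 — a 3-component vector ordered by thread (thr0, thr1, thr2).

e1, invoked 1, has no incoming edges; only thr2's bump applies → (0, 0, 1)
e4, invoked 6, has no incoming edges; only thr1's bump applies → (0, 1, 0)
e3, invoked 4, has no incoming edges; only thr0's bump applies → (1, 0, 0)
invoked at 3, e2 merges VC(e1)=(0, 0, 1) and bumps thr2's slot → (0, 0, 2)
invoked at 10, e6 merges VC(e3)=(1, 0, 0) and bumps thr0's slot → (2, 0, 0)
invoked at 11, e7 merges VC(e2)=(0, 0, 2) and bumps thr2's slot → (0, 0, 3)
invoked at 9, e5 merges VC(e3)=(1, 0, 0), VC(e4)=(0, 1, 0) and bumps thr1's slot → (1, 2, 0)
target: VC(e5) = (1, 2, 0)

(1, 2, 0)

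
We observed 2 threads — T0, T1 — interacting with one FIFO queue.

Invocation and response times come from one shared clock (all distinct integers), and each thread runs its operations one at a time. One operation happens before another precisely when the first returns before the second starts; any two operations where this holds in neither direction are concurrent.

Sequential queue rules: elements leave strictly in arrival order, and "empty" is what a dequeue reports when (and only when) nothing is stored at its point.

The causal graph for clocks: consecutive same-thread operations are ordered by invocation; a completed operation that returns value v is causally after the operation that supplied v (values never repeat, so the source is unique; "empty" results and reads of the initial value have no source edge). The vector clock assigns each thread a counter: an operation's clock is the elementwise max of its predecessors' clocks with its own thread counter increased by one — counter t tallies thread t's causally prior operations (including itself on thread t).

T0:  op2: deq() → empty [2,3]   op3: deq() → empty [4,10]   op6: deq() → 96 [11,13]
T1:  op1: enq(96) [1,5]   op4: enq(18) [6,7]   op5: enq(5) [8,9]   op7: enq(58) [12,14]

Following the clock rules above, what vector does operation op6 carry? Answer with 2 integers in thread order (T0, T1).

(3, 1)

no predecessors for op1 (invoked 1): T1 increments from zero → (0, 1)
no predecessors for op2 (invoked 2): T0 increments from zero → (1, 0)
from VC(op1)=(0, 1), op4 (invoked 6) maxes components and bumps T1 → (0, 2)
from VC(op2)=(1, 0), op3 (invoked 4) maxes components and bumps T0 → (2, 0)
from VC(op4)=(0, 2), op5 (invoked 8) maxes components and bumps T1 → (0, 3)
from VC(op5)=(0, 3), op7 (invoked 12) maxes components and bumps T1 → (0, 4)
from VC(op1)=(0, 1), VC(op3)=(2, 0), op6 (invoked 11) maxes components and bumps T0 → (3, 1)
target: VC(op6) = (3, 1)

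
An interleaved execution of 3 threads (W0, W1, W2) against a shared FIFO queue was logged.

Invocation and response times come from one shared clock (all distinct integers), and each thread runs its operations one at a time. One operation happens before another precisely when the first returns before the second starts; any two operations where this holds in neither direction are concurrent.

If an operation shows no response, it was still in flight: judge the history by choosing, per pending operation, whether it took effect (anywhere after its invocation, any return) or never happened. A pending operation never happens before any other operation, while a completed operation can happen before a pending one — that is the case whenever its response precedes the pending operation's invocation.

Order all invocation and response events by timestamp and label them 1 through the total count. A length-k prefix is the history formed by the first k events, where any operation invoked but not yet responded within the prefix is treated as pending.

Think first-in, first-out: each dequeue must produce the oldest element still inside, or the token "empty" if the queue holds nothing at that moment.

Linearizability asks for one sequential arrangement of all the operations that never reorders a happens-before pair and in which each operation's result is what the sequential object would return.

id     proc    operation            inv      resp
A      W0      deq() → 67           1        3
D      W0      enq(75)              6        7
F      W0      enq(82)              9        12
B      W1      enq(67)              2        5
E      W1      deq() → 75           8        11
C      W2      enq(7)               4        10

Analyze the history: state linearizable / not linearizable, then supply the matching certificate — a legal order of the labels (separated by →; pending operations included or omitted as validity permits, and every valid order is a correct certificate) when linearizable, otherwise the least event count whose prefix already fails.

1. B enq(67), leaving queue <67>
2. A deq() → 67, leaving queue <>
3. D enq(75), leaving queue <75>
4. C enq(7), leaving queue <75,7>
5. E deq() → 75, leaving queue <7>
6. F enq(82), leaving queue <7,82>

linearizable — witness: B → A → D → C → E → F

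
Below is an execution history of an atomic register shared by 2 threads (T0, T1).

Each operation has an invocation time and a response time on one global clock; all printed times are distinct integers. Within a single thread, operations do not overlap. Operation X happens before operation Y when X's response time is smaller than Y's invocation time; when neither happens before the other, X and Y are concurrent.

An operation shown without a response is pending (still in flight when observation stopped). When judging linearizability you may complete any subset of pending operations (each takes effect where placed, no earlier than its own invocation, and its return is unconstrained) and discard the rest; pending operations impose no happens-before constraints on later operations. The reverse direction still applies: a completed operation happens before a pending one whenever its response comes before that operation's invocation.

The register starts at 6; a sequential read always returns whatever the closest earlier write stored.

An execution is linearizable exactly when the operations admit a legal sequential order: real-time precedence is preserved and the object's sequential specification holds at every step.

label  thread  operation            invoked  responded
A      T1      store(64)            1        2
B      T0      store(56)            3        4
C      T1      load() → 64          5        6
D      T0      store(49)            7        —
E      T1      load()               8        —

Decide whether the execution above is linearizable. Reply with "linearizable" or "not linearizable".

events 1..5 are fine; event 6 — the response of C at time 6 — makes the prefix non-linearizable
a single order respects real time; the 3 completed atomic register operations fail replay along it
e.g. A, B, C: illegal at step 3, since C load() → 64 cannot apply there

not linearizable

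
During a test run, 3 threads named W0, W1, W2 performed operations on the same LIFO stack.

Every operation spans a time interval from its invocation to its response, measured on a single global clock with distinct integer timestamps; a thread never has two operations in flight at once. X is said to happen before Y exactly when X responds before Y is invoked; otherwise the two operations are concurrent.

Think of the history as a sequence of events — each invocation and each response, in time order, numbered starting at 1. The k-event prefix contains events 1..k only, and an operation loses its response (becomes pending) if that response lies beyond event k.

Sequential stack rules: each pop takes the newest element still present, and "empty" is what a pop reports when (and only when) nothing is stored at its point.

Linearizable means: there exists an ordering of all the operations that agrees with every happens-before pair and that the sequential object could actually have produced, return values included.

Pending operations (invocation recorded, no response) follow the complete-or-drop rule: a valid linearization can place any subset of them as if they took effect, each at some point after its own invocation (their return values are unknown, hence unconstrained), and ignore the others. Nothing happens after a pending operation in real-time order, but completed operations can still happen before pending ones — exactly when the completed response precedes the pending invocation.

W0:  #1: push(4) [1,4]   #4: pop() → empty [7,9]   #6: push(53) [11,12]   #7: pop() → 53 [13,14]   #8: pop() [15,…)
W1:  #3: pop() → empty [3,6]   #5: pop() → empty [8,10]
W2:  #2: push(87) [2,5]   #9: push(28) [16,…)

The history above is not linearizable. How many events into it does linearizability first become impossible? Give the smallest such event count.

9

events 1..8 are linearizable; a witness order is #3, #1, #2:
step 1: #3 pop() → empty — stack <>
step 2: #1 push(4) — stack <4>
step 3: #2 push(87) — stack <4,87>
adding event 9 (#4 responds at 9) leaves no legal real-time order
include/drop combinations of the 1 pending operation (#5) were all tried; none helps
sample order #1, #2, #3, #4 (pending dropped) stalls at step 3 — #3 pop() → empty has no legal effect
sample order #1, #3, #2, #4 (pending dropped) stalls at step 2 — #3 pop() → empty has no legal effect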